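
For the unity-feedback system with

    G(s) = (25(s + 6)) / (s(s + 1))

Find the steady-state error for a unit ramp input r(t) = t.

e_ss = 0.006667

G(s) has one pole at the origin.
This is a Type 1 system. Kv = lim_{s→0} s·G(s) = 150/1.
e_ss = 1/Kv = 1/(150) = 1/150 ≈ 0.006667.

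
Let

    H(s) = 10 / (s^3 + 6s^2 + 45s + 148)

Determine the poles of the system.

The poles are the roots of the denominator s^3 + 6s^2 + 45s + 148 = 0.
Trying s = -4: the polynomial evaluates to 0, so (s + 4) is a factor.
Dividing out leaves s^2 + 2s + 37 = 0.
The quadratic formula then gives s = -1 ± 6j.

s = -1 + 6j, -1 - 6j, -4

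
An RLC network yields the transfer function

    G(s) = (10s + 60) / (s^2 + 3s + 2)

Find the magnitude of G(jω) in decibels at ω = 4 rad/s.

Substitute s = j4: numerator = 60 + j40, denominator = -14 + j12.
|G(j4)| = |60 + j40| / |-14 + j12| = 72.111 / 18.439 ≈ 3.911.
In decibels: 20·log₁₀(3.911) ≈ 11.8 dB.

|G(j4)|_dB ≈ 11.8 dB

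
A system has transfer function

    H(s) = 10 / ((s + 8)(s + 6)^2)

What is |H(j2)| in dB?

|H(j2)|_dB ≈ -30.4 dB

Substitute s = j2: numerator = 10, denominator = 208 + j256.
|H(j2)| = |10| / |208 + j256| = 10 / 329.85 ≈ 0.03032.
In decibels: 20·log₁₀(0.03032) ≈ -30.4 dB.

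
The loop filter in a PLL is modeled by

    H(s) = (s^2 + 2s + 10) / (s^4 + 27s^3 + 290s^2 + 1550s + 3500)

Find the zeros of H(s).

s = -1 + 3j, -1 - 3j

Set the numerator to zero: s^2 + 2s + 10 = 0.
Factoring: (s^2 + 2s + 10) = 0.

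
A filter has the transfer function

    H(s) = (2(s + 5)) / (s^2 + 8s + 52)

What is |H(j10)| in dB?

Substitute s = j10: numerator = 10 + j20, denominator = -48 + j80.
|H(j10)| = |10 + j20| / |-48 + j80| = 22.361 / 93.295 ≈ 0.2397.
In decibels: 20·log₁₀(0.2397) ≈ -12.4 dB.

|H(j10)|_dB ≈ -12.4 dB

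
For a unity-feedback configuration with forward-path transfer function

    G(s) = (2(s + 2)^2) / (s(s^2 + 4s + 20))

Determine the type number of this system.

The denominator has 1 factor of s at the origin (free integrator), so this is a Type 1 system.

Type 1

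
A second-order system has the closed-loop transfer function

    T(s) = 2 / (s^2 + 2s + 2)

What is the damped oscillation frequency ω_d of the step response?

Comparing s^2 + 2s + 2 to s^2 + 2ζωₙs + ωₙ²: ωₙ = √2 ≈ 1.414 rad/s and ζ = 2/(2·√2) ≈ 0.7071.
ζωₙ = 2/2 = 1, so ω_d = ωₙ√(1−ζ²) = √(ωₙ² − (ζωₙ)²) = √(2 − 1²) = √1 = 1 rad/s.

ω_d = 1 rad/s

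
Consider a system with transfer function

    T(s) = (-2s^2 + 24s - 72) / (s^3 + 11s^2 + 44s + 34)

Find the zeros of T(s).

s = 6, 6

Set the numerator to zero: -2s^2 + 24s - 72 = 0, i.e. -2·(s^2 - 12s + 36) = 0.
Factoring: (s - 6)^2 = 0.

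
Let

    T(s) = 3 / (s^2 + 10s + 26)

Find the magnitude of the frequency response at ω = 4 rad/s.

|T(j4)| ≈ 0.07276

Substitute s = j4: numerator = 3, denominator = 10 + j40.
|T(j4)| = |3| / |10 + j40| = 3 / 41.231 ≈ 0.07276.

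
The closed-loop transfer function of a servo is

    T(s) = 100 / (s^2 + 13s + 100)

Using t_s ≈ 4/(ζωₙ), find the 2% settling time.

Comparing s^2 + 13s + 100 to s^2 + 2ζωₙs + ωₙ²: ωₙ = 10 rad/s and ζ = 13/(2·10) = 0.65.
ζωₙ = 13/2 = 6.5, so t_s ≈ 4/(ζωₙ) = 4/6.5 ≈ 0.6154 s.

t_s ≈ 0.6154 s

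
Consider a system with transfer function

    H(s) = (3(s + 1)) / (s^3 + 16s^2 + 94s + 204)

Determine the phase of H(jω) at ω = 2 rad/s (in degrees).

∠H(j2) ≈ 11.31°

At s = j2: numerator = 3 + j6, denominator = 140 + j180.
∠H = ∠num − ∠den = 63.435° − (52.125°) = 11.31°.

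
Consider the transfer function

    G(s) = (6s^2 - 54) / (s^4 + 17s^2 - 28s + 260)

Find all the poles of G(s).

The poles are the roots of the denominator s^4 + 17s^2 - 28s + 260 = 0.
No real roots exist; factor into two real quadratics: (s^2 - 4s + 13)(s^2 + 4s + 20) = 0.
Each quadratic gives a conjugate pair via the quadratic formula.

s = 2 + 3j, 2 - 3j, -2 + 4j, -2 - 4j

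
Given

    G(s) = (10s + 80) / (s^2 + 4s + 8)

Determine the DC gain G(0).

G(0) = 10

Set s = 0: G(0) = (80) / (8) = 10.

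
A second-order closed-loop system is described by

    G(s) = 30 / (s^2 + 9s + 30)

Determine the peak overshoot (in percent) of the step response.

Comparing s^2 + 9s + 30 to s^2 + 2ζωₙs + ωₙ²: ωₙ = √30 ≈ 5.477 rad/s and ζ = 9/(2·√30) ≈ 0.8216.
%OS = 100·exp(−πζ/√(1−ζ²)) = 100·exp(−π·0.8216/√(1−0.8216²)) ≈ 1.08%.

%OS ≈ 1.08%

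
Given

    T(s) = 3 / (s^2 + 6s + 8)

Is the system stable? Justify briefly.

The denominator s^2 + 6s + 8 factors as (s + 4)(s + 2), giving poles at s = -4, -2.
Since all poles lie strictly in the left half-plane, the system is stable.

stable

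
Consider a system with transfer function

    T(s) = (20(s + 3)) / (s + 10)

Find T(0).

At s = 0 each factor (s + a) contributes a and each (s^2 + bs + c) contributes c.
T(0) = 20·(3) / ((10)) = 60/10 = 6.

T(0) = 6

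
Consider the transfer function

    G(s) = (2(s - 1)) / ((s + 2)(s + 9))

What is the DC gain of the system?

At s = 0 each factor (s + a) contributes a and each (s^2 + bs + c) contributes c.
G(0) = 2·(-1) / ((2) · (9)) = -2/18 = -1/9.

G(0) = -1/9 ≈ -0.1111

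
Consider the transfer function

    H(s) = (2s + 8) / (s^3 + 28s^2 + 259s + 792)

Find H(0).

Set s = 0: H(0) = (8) / (792) = 1/99.

H(0) = 1/99 ≈ 0.01010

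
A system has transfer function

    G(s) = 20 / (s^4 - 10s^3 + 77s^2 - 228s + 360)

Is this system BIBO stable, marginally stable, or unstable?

unstable

The denominator s^4 - 10s^3 + 77s^2 - 228s + 360 factors as (s^2 - 4s + 8)(s^2 - 6s + 45), giving poles at s = 2 ± 2j, 3 ± 6j.
Since the pole(s) at s = 2 + 2j, 2 - 2j, 3 + 6j, 3 - 6j lie in the right half-plane, the system is unstable.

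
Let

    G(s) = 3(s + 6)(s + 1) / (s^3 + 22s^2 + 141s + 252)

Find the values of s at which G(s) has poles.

s = -7, -12, -3

The poles are the roots of the denominator s^3 + 22s^2 + 141s + 252 = 0.
Trying s = -7: the polynomial evaluates to 0, so (s + 7) is a factor.
Dividing out leaves s^2 + 15s + 36 = 0.
Factoring the quadratic: (s + 12)(s + 3) = 0.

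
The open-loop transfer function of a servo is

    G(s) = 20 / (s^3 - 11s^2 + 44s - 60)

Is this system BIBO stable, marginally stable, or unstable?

unstable

The denominator s^3 - 11s^2 + 44s - 60 factors as (s^2 - 8s + 20)(s - 3), giving poles at s = 4 + 2j, 4 - 2j, 3.
Since the pole(s) at s = 4 + 2j, 4 - 2j, 3 lie in the right half-plane, the system is unstable.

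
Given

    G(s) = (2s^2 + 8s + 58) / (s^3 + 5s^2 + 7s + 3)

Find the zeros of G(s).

Set the numerator to zero: 2s^2 + 8s + 58 = 0, i.e. 2·(s^2 + 4s + 29) = 0.
Factoring: (s^2 + 4s + 29) = 0.

s = -2 ± 5j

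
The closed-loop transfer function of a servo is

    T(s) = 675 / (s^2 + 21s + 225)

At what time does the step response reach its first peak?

Comparing s^2 + 21s + 225 to s^2 + 2ζωₙs + ωₙ²: ωₙ = 15 rad/s and ζ = 21/(2·15) = 0.7.
ζωₙ = 21/2 = 10.5, so ω_d = ωₙ√(1−ζ²) = √(ωₙ² − (ζωₙ)²) = √(225 − 10.5²) = √114.75 ≈ 10.71 rad/s.
t_p = π/ω_d = π/10.71 ≈ 0.2933 s.

t_p ≈ 0.2933 s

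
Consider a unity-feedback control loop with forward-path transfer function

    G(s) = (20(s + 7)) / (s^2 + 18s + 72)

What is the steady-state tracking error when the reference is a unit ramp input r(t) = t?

e_ss = ∞

G(s) has no poles at the origin.
This is a Type 0 system; Kv = lim_{s→0} s·G(s) = 0, so the steady-state error for a ramp input is infinite.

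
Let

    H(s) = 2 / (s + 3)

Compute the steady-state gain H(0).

H(0) = 2/3 ≈ 0.6667

Set s = 0: H(0) = (2) / (3) = 2/3.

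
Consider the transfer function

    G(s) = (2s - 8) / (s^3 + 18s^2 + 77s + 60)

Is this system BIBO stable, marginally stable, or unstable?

The denominator s^3 + 18s^2 + 77s + 60 factors as (s + 1)(s + 5)(s + 12), giving poles at s = -1, -5, -12.
Since all poles lie strictly in the left half-plane, the system is stable.

stable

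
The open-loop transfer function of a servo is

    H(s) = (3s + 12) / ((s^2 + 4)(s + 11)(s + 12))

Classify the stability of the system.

marginally stable

The poles can be read from the denominator factors: s = 2j, -2j, -11, -12.
Since the simple pole(s) at s = ±2j lie on the jω-axis with none in the right half-plane, the system is marginally stable.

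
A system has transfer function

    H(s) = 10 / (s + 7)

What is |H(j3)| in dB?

Substitute s = j3: numerator = 10, denominator = 7 + j3.
|H(j3)| = |10| / |7 + j3| = 10 / 7.6158 ≈ 1.313.
In decibels: 20·log₁₀(1.313) ≈ 2.37 dB.

|H(j3)|_dB ≈ 2.37 dB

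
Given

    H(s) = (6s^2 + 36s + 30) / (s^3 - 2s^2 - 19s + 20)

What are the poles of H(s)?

s = -4, 1, 5

The poles are the roots of the denominator s^3 - 2s^2 - 19s + 20 = 0.
Trying s = -4: the polynomial evaluates to 0, so (s + 4) is a factor.
Dividing out leaves s^2 - 6s + 5 = 0.
Factoring the quadratic: (s - 1)(s - 5) = 0.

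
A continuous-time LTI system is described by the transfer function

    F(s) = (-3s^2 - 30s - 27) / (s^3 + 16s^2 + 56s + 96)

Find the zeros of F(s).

s = -9, -1

Set the numerator to zero: -3s^2 - 30s - 27 = 0, i.e. -3·(s^2 + 10s + 9) = 0.
Factoring: (s + 9)(s + 1) = 0.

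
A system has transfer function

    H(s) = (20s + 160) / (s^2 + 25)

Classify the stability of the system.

The denominator s^2 + 25 factors as (s^2 + 25), giving poles at s = ±5j.
Since the simple pole(s) at s = 5j, -5j lie on the jω-axis with none in the right half-plane, the system is marginally stable.

marginally stable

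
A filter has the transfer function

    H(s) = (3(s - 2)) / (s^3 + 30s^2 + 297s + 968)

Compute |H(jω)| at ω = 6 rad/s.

|H(j6)| ≈ 0.01209

Substitute s = j6: numerator = -6 + j18, denominator = -112 + j1566.
|H(j6)| = |-6 + j18| / |-112 + j1566| = 18.974 / 1570 ≈ 0.01209.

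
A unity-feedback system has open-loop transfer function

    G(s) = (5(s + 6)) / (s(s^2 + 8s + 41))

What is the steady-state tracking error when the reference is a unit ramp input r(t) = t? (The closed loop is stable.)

e_ss = 1.367

G(s) has one pole at the origin.
This is a Type 1 system. Kv = lim_{s→0} s·G(s) = 30/41.
e_ss = 1/Kv = 1/(30/41) = 41/30 ≈ 1.367.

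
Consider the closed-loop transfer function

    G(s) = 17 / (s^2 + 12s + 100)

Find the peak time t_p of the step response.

Comparing s^2 + 12s + 100 to s^2 + 2ζωₙs + ωₙ²: ωₙ = 10 rad/s and ζ = 12/(2·10) = 0.6.
ζωₙ = 12/2 = 6, so ω_d = ωₙ√(1−ζ²) = √(ωₙ² − (ζωₙ)²) = √(100 − 6²) = √64 = 8 rad/s.
t_p = π/ω_d = π/8 ≈ 0.3927 s.

t_p ≈ 0.3927 s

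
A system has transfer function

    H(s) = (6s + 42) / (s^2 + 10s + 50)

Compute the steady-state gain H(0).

H(0) = 21/25 ≈ 0.8400

Set s = 0: H(0) = (42) / (50) = 21/25.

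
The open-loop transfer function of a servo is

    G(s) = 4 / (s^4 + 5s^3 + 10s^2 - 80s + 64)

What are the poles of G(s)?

s = -4 + 4j, -4 - 4j, 1, 2

The poles are the roots of the denominator s^4 + 5s^3 + 10s^2 - 80s + 64 = 0.
Trying s = 1: the polynomial evaluates to 0, so (s - 1) is a factor.
Dividing out leaves s^3 + 6s^2 + 16s - 64 = 0.
This factors further as (s^2 + 8s + 32)(s - 2) = 0.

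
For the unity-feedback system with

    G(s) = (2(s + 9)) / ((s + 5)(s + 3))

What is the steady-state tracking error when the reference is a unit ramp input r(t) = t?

G(s) has no poles at the origin.
This is a Type 0 system; Kv = lim_{s→0} s·G(s) = 0, so the steady-state error for a ramp input is infinite.

e_ss = ∞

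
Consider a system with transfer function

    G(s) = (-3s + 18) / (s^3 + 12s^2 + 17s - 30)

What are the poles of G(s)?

s = -3, -10, 1

The poles are the roots of the denominator s^3 + 12s^2 + 17s - 30 = 0.
Trying s = -3: the polynomial evaluates to 0, so (s + 3) is a factor.
Dividing out leaves s^2 + 9s - 10 = 0.
Factoring the quadratic: (s + 10)(s - 1) = 0.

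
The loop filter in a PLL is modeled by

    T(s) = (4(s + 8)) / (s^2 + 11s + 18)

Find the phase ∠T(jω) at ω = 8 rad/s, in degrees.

∠T(j8) ≈ -72.60°

At s = j8: numerator = 32 + j32, denominator = -46 + j88.
∠T = ∠num − ∠den = 45° − (117.60°) = -72.60°.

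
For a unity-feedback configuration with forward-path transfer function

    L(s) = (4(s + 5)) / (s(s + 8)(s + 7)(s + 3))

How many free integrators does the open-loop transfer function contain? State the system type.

Type 1

The denominator has 1 factor of s at the origin (free integrator), so this is a Type 1 system.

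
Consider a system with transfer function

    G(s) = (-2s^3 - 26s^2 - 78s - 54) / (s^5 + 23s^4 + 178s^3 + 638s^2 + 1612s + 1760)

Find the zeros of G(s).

Set the numerator to zero: -2s^3 - 26s^2 - 78s - 54 = 0, i.e. -2·(s^3 + 13s^2 + 39s + 27) = 0.
Factoring: (s + 3)(s + 9)(s + 1) = 0.

s = -3, -9, -1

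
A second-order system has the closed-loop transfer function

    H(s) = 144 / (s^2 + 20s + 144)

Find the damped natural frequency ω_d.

Comparing s^2 + 20s + 144 to s^2 + 2ζωₙs + ωₙ²: ωₙ = 12 rad/s and ζ = 20/(2·12) ≈ 0.8333.
ζωₙ = 20/2 = 10, so ω_d = ωₙ√(1−ζ²) = √(ωₙ² − (ζωₙ)²) = √(144 − 10²) = √44 ≈ 6.633 rad/s.

ω_d ≈ 6.633 rad/s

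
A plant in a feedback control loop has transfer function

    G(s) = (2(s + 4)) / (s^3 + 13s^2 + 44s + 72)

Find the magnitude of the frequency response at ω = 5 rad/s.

|G(j5)| ≈ 0.04739

Substitute s = j5: numerator = 8 + j10, denominator = -253 + j95.
|G(j5)| = |8 + j10| / |-253 + j95| = 12.806 / 270.25 ≈ 0.04739.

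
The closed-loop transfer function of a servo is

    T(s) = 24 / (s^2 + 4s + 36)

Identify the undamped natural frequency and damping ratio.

Compare the denominator to the standard form s^2 + 2ζωₙs + ωₙ².
ωₙ² = 36, so ωₙ = 6 rad/s.
2ζωₙ = 4, so ζ = 4/(2·6) ≈ 0.3333.

ωₙ = 6 rad/s, ζ ≈ 0.3333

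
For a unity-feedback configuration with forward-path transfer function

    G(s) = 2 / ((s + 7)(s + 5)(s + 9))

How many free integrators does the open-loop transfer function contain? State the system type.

The denominator has no factor of s at the origin — no free integrator — so this is a Type 0 system.

Type 0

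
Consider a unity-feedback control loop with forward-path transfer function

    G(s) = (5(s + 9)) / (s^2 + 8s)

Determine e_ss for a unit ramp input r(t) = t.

G(s) has one pole at the origin.
This is a Type 1 system. Kv = lim_{s→0} s·G(s) = 45/8.
e_ss = 1/Kv = 1/(45/8) = 8/45 ≈ 0.1778.

e_ss = 0.1778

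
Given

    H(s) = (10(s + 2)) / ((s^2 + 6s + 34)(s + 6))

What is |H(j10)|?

|H(j10)| ≈ 0.09804

Substitute s = j10: numerator = 20 + j100, denominator = -996 - j300.
|H(j10)| = |20 + j100| / |-996 - j300| = 101.98 / 1040.2 ≈ 0.09804.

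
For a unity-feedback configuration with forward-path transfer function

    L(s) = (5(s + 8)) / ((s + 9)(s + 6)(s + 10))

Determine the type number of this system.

Type 0

The denominator has no factor of s at the origin — no free integrator — so this is a Type 0 system.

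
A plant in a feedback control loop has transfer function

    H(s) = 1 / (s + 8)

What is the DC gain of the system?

At s = 0 each factor (s + a) contributes a and each (s^2 + bs + c) contributes c.
H(0) = 1·1 / ((8)) = 1/8 = 1/8.

H(0) = 1/8 ≈ 0.1250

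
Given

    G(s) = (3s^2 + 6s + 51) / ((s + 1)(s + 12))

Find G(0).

G(0) = 17/4 ≈ 4.250

Set s = 0: G(0) = (51) / (12) = 17/4.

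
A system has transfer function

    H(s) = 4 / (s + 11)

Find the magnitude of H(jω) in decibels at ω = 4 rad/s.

|H(j4)|_dB ≈ -9.33 dB

Substitute s = j4: numerator = 4, denominator = 11 + j4.
|H(j4)| = |4| / |11 + j4| = 4 / 11.705 ≈ 0.3417.
In decibels: 20·log₁₀(0.3417) ≈ -9.33 dB.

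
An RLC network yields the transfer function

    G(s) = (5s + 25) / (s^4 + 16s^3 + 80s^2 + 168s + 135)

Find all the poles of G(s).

s = -2 ± j, -9, -3

The poles are the roots of the denominator s^4 + 16s^3 + 80s^2 + 168s + 135 = 0.
Trying s = -9: the polynomial evaluates to 0, so (s + 9) is a factor.
Dividing out leaves s^3 + 7s^2 + 17s + 15 = 0.
This factors further as (s^2 + 4s + 5)(s + 3) = 0.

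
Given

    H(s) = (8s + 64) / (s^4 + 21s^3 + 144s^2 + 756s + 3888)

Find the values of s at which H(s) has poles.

The poles are the roots of the denominator s^4 + 21s^3 + 144s^2 + 756s + 3888 = 0.
Trying s = -12: the polynomial evaluates to 0, so (s + 12) is a factor.
Dividing out leaves s^3 + 9s^2 + 36s + 324 = 0.
This factors further as (s^2 + 36)(s + 9) = 0.

s = 6j, -6j, -12, -9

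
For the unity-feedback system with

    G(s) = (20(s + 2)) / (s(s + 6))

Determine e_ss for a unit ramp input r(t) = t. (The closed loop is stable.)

e_ss = 0.1500

G(s) has one pole at the origin.
This is a Type 1 system. Kv = lim_{s→0} s·G(s) = 40/6 = 20/3.
e_ss = 1/Kv = 1/(20/3) = 3/20 ≈ 0.1500.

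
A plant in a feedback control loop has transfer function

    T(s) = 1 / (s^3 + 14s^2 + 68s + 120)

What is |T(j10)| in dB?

Substitute s = j10: numerator = 1, denominator = -1280 - j320.
|T(j10)| = |1| / |-1280 - j320| = 1 / 1319.4 ≈ 0.0007579.
In decibels: 20·log₁₀(0.0007579) ≈ -62.4 dB.

|T(j10)|_dB ≈ -62.4 dB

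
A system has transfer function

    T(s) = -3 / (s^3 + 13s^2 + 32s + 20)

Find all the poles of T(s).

s = -10, -1, -2

The poles are the roots of the denominator s^3 + 13s^2 + 32s + 20 = 0.
Trying s = -10: the polynomial evaluates to 0, so (s + 10) is a factor.
Dividing out leaves s^2 + 3s + 2 = 0.
Factoring the quadratic: (s + 1)(s + 2) = 0.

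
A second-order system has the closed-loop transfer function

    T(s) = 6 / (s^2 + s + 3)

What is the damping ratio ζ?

ζ ≈ 0.2887

Compare the denominator to the standard form s^2 + 2ζωₙs + ωₙ².
ωₙ² = 3, so ωₙ = √3 ≈ 1.732 rad/s.
2ζωₙ = 1, so ζ = 1/(2·√3) ≈ 0.2887.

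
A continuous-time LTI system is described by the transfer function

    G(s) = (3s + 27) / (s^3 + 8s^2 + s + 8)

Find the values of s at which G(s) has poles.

The poles are the roots of the denominator s^3 + 8s^2 + s + 8 = 0.
Trying s = -8: the polynomial evaluates to 0, so (s + 8) is a factor.
Dividing out leaves s^2 + 1 = 0.
The quadratic formula then gives s = 0 ± 1j.

s = ±j, -8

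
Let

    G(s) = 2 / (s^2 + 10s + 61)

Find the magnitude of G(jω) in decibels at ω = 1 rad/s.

Substitute s = j1: numerator = 2, denominator = 60 + j10.
|G(j1)| = |2| / |60 + j10| = 2 / 60.828 ≈ 0.03288.
In decibels: 20·log₁₀(0.03288) ≈ -29.7 dB.

|G(j1)|_dB ≈ -29.7 dB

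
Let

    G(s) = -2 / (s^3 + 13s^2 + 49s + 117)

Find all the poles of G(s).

s = -2 + 3j, -2 - 3j, -9

The poles are the roots of the denominator s^3 + 13s^2 + 49s + 117 = 0.
Trying s = -9: the polynomial evaluates to 0, so (s + 9) is a factor.
Dividing out leaves s^2 + 4s + 13 = 0.
The quadratic formula then gives s = -2 ± 3j.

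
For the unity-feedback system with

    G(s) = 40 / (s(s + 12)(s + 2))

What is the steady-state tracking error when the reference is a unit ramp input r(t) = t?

G(s) has one pole at the origin.
This is a Type 1 system. Kv = lim_{s→0} s·G(s) = 40/24 = 5/3.
e_ss = 1/Kv = 1/(5/3) = 3/5 ≈ 0.6000.

e_ss = 0.6000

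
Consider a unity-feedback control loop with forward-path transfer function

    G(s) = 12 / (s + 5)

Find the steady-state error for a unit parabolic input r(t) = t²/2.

e_ss = ∞

G(s) has no poles at the origin.
This is a Type 0 system; Ka = lim_{s→0} s^2·G(s) = 0, so the steady-state error for a parabola input is infinite.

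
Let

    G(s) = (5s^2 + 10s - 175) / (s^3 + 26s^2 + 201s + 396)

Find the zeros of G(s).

s = -7, 5

Set the numerator to zero: 5s^2 + 10s - 175 = 0, i.e. 5·(s^2 + 2s - 35) = 0.
Factoring: (s + 7)(s - 5) = 0.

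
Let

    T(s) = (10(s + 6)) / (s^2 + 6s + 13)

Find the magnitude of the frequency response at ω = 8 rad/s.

|T(j8)| ≈ 1.428

Substitute s = j8: numerator = 60 + j80, denominator = -51 + j48.
|T(j8)| = |60 + j80| / |-51 + j48| = 100 / 70.036 ≈ 1.428.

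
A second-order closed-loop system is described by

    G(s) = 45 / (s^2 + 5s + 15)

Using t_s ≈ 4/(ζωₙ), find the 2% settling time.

Comparing s^2 + 5s + 15 to s^2 + 2ζωₙs + ωₙ²: ωₙ = √15 ≈ 3.873 rad/s and ζ = 5/(2·√15) ≈ 0.6455.
ζωₙ = 5/2 = 2.5, so t_s ≈ 4/(ζωₙ) = 4/2.5 = 1.600 s.

t_s ≈ 1.600 s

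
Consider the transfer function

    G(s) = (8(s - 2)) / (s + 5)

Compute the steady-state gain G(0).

At s = 0 each factor (s + a) contributes a and each (s^2 + bs + c) contributes c.
G(0) = 8·(-2) / ((5)) = -16/5 = -16/5.

G(0) = -16/5 ≈ -3.200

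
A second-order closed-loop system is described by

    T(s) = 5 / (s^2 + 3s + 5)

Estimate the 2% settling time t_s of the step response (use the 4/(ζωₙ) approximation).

t_s ≈ 2.667 s

Comparing s^2 + 3s + 5 to s^2 + 2ζωₙs + ωₙ²: ωₙ = √5 ≈ 2.236 rad/s and ζ = 3/(2·√5) ≈ 0.6708.
ζωₙ = 3/2 = 1.5, so t_s ≈ 4/(ζωₙ) = 4/1.5 ≈ 2.667 s.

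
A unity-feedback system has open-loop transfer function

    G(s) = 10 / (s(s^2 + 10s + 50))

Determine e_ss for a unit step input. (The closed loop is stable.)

e_ss = 0

G(s) has one pole at the origin.
This is a Type 1 system; for a step input the steady-state error is zero.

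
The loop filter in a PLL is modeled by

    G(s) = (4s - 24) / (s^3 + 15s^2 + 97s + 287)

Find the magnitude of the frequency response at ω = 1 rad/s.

|G(j1)| ≈ 0.08435

Substitute s = j1: numerator = -24 + j4, denominator = 272 + j96.
|G(j1)| = |-24 + j4| / |272 + j96| = 24.331 / 288.44 ≈ 0.08435.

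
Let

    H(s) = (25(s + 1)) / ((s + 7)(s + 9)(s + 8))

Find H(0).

At s = 0 each factor (s + a) contributes a and each (s^2 + bs + c) contributes c.
H(0) = 25·(1) / ((7) · (9) · (8)) = 25/504 = 25/504.

H(0) = 25/504 ≈ 0.04960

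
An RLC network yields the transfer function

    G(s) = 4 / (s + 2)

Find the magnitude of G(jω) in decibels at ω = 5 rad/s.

Substitute s = j5: numerator = 4, denominator = 2 + j5.
|G(j5)| = |4| / |2 + j5| = 4 / 5.3852 ≈ 0.7428.
In decibels: 20·log₁₀(0.7428) ≈ -2.58 dB.

|G(j5)|_dB ≈ -2.58 dB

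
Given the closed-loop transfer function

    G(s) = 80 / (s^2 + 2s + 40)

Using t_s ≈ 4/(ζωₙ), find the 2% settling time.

Comparing s^2 + 2s + 40 to s^2 + 2ζωₙs + ωₙ²: ωₙ = √40 ≈ 6.325 rad/s and ζ = 2/(2·√40) ≈ 0.1581.
ζωₙ = 2/2 = 1, so t_s ≈ 4/(ζωₙ) = 4/1 = 4 s.

t_s ≈ 4 s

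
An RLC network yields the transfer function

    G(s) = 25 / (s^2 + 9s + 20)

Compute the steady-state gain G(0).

G(0) = 5/4 ≈ 1.250

Set s = 0: G(0) = (25) / (20) = 5/4.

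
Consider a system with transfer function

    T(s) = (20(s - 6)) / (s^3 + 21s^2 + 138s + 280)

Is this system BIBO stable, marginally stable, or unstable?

The denominator s^3 + 21s^2 + 138s + 280 factors as (s + 7)(s + 4)(s + 10), giving poles at s = -7, -4, -10.
Since all poles lie strictly in the left half-plane, the system is stable.

stable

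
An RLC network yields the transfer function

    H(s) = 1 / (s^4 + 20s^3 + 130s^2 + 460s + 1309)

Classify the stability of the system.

The denominator s^4 + 20s^3 + 130s^2 + 460s + 1309 factors as (s^2 + 2s + 17)(s + 11)(s + 7), giving poles at s = -1 ± 4j, -11, -7.
Since all poles lie strictly in the left half-plane, the system is stable.

stable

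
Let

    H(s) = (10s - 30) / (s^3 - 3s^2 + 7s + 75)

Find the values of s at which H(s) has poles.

The poles are the roots of the denominator s^3 - 3s^2 + 7s + 75 = 0.
Trying s = -3: the polynomial evaluates to 0, so (s + 3) is a factor.
Dividing out leaves s^2 - 6s + 25 = 0.
The quadratic formula then gives s = 3 ± 4j.

s = 3 + 4j, 3 - 4j, -3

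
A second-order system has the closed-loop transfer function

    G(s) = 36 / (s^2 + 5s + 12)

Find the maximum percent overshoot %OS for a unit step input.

Comparing s^2 + 5s + 12 to s^2 + 2ζωₙs + ωₙ²: ωₙ = √12 ≈ 3.464 rad/s and ζ = 5/(2·√12) ≈ 0.7217.
%OS = 100·exp(−πζ/√(1−ζ²)) = 100·exp(−π·0.7217/√(1−0.7217²)) ≈ 3.78%.

%OS ≈ 3.78%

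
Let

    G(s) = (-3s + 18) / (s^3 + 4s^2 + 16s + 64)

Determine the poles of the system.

The poles are the roots of the denominator s^3 + 4s^2 + 16s + 64 = 0.
Trying s = -4: the polynomial evaluates to 0, so (s + 4) is a factor.
Dividing out leaves s^2 + 16 = 0.
The quadratic formula then gives s = 0 ± 4j.

s = 4j, -4j, -4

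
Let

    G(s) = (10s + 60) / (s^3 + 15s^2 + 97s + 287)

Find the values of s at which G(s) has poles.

The poles are the roots of the denominator s^3 + 15s^2 + 97s + 287 = 0.
Trying s = -7: the polynomial evaluates to 0, so (s + 7) is a factor.
Dividing out leaves s^2 + 8s + 41 = 0.
The quadratic formula then gives s = -4 ± 5j.

s = -4 + 5j, -4 - 5j, -7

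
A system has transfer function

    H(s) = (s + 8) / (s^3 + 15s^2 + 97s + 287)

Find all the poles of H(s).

The poles are the roots of the denominator s^3 + 15s^2 + 97s + 287 = 0.
Trying s = -7: the polynomial evaluates to 0, so (s + 7) is a factor.
Dividing out leaves s^2 + 8s + 41 = 0.
The quadratic formula then gives s = -4 ± 5j.

s = -4 ± 5j, -7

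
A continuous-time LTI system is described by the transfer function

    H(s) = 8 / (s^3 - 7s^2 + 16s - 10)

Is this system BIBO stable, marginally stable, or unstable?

The denominator s^3 - 7s^2 + 16s - 10 factors as (s^2 - 6s + 10)(s - 1), giving poles at s = 3 ± j, 1.
Since the pole(s) at s = 3 + j, 3 - j, 1 lie in the right half-plane, the system is unstable.

unstable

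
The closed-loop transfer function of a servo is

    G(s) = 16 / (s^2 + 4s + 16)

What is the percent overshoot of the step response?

Comparing s^2 + 4s + 16 to s^2 + 2ζωₙs + ωₙ²: ωₙ = 4 rad/s and ζ = 4/(2·4) = 0.5.
%OS = 100·exp(−πζ/√(1−ζ²)) = 100·exp(−π·0.5/√(1−0.5²)) ≈ 16.3%.

%OS ≈ 16.3%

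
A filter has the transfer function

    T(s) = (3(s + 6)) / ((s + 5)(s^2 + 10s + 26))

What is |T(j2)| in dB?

|T(j2)|_dB ≈ -18.5 dB

Substitute s = j2: numerator = 18 + j6, denominator = 70 + j144.
|T(j2)| = |18 + j6| / |70 + j144| = 18.974 / 160.11 ≈ 0.1185.
In decibels: 20·log₁₀(0.1185) ≈ -18.5 dB.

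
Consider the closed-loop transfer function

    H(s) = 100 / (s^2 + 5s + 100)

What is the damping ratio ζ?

Compare the denominator to the standard form s^2 + 2ζωₙs + ωₙ².
ωₙ² = 100, so ωₙ = 10 rad/s.
2ζωₙ = 5, so ζ = 5/(2·10) = 0.25.

ζ = 0.25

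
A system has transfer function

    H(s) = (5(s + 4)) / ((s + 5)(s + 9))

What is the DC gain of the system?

At s = 0 each factor (s + a) contributes a and each (s^2 + bs + c) contributes c.
H(0) = 5·(4) / ((5) · (9)) = 20/45 = 4/9.

H(0) = 4/9 ≈ 0.4444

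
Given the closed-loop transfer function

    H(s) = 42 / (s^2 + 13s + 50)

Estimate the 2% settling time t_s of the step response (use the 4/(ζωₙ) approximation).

Comparing s^2 + 13s + 50 to s^2 + 2ζωₙs + ωₙ²: ωₙ = √50 ≈ 7.071 rad/s and ζ = 13/(2·√50) ≈ 0.9192.
ζωₙ = 13/2 = 6.5, so t_s ≈ 4/(ζωₙ) = 4/6.5 ≈ 0.6154 s.

t_s ≈ 0.6154 s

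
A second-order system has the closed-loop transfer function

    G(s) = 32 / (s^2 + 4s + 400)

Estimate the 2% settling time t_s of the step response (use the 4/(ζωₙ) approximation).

t_s ≈ 2 s

Comparing s^2 + 4s + 400 to s^2 + 2ζωₙs + ωₙ²: ωₙ = 20 rad/s and ζ = 4/(2·20) = 0.1.
ζωₙ = 4/2 = 2, so t_s ≈ 4/(ζωₙ) = 4/2 = 2 s.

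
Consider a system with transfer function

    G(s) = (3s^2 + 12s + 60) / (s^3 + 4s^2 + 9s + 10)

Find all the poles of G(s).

The poles are the roots of the denominator s^3 + 4s^2 + 9s + 10 = 0.
Trying s = -2: the polynomial evaluates to 0, so (s + 2) is a factor.
Dividing out leaves s^2 + 2s + 5 = 0.
The quadratic formula then gives s = -1 ± 2j.

s = -1 ± 2j, -2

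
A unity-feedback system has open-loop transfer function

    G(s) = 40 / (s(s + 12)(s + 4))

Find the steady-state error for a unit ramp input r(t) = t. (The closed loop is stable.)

e_ss = 1.200

G(s) has one pole at the origin.
This is a Type 1 system. Kv = lim_{s→0} s·G(s) = 40/48 = 5/6.
e_ss = 1/Kv = 1/(5/6) = 6/5 ≈ 1.200.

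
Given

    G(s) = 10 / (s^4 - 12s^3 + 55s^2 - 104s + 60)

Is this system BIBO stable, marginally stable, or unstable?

unstable

The denominator s^4 - 12s^3 + 55s^2 - 104s + 60 factors as (s^2 - 8s + 20)(s - 3)(s - 1), giving poles at s = 4 ± 2j, 3, 1.
Since the pole(s) at s = 4 ± 2j, 3, 1 lie in the right half-plane, the system is unstable.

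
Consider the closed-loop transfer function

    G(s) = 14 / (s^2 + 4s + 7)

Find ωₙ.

Compare the denominator to the standard form s^2 + 2ζωₙs + ωₙ².
ωₙ² = 7, so ωₙ = √7 ≈ 2.646 rad/s.

ωₙ ≈ 2.646 rad/s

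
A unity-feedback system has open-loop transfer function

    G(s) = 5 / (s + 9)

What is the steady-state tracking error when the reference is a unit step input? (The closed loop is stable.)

G(s) has no poles at the origin.
This is a Type 0 system. Kp = lim_{s→0} G(s) = 5/9.
e_ss = 1/(1 + Kp) = 1/(1 + 5/9) = 9/14 ≈ 0.6429.

e_ss = 0.6429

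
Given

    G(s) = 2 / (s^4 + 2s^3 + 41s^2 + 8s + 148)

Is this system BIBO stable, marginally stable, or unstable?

The denominator s^4 + 2s^3 + 41s^2 + 8s + 148 factors as (s^2 + 4)(s^2 + 2s + 37), giving poles at s = ±2j, -1 ± 6j.
Since the simple pole(s) at s = 2j, -2j lie on the jω-axis with none in the right half-plane, the system is marginally stable.

marginally stable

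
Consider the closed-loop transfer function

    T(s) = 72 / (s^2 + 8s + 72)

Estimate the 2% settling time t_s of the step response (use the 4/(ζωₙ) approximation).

t_s ≈ 1 s

Comparing s^2 + 8s + 72 to s^2 + 2ζωₙs + ωₙ²: ωₙ = √72 ≈ 8.485 rad/s and ζ = 8/(2·√72) ≈ 0.4714.
ζωₙ = 8/2 = 4, so t_s ≈ 4/(ζωₙ) = 4/4 = 1 s.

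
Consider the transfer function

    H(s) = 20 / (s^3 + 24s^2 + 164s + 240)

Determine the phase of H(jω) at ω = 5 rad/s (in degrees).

∠H(j5) ≈ -117.4°

At s = j5: numerator = 20, denominator = -360 + j695.
∠H = ∠num − ∠den = 0° − (117.38°) = -117.4°.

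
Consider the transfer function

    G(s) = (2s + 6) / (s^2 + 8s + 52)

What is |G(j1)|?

Substitute s = j1: numerator = 6 + j2, denominator = 51 + j8.
|G(j1)| = |6 + j2| / |51 + j8| = 6.3246 / 51.624 ≈ 0.1225.

|G(j1)| ≈ 0.1225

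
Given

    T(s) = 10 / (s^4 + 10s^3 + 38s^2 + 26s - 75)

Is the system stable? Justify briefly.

unstable

The denominator s^4 + 10s^3 + 38s^2 + 26s - 75 factors as (s^2 + 8s + 25)(s + 3)(s - 1), giving poles at s = -4 + 3j, -4 - 3j, -3, 1.
Since the pole(s) at s = 1 lie in the right half-plane, the system is unstable.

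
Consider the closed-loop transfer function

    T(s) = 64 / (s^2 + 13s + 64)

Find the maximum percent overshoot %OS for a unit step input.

Comparing s^2 + 13s + 64 to s^2 + 2ζωₙs + ωₙ²: ωₙ = 8 rad/s and ζ = 13/(2·8) = 0.8125.
%OS = 100·exp(−πζ/√(1−ζ²)) = 100·exp(−π·0.8125/√(1−0.8125²)) ≈ 1.25%.

%OS ≈ 1.25%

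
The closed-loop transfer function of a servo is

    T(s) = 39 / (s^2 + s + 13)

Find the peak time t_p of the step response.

t_p ≈ 0.8798 s

Comparing s^2 + s + 13 to s^2 + 2ζωₙs + ωₙ²: ωₙ = √13 ≈ 3.606 rad/s and ζ = 1/(2·√13) ≈ 0.1387.
ζωₙ = 1/2 = 0.5, so ω_d = ωₙ√(1−ζ²) = √(ωₙ² − (ζωₙ)²) = √(13 − 0.5²) = √12.75 ≈ 3.571 rad/s.
t_p = π/ω_d = π/3.571 ≈ 0.8798 s.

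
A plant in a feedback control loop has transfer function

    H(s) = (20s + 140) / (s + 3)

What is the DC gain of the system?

Set s = 0: H(0) = (140) / (3) = 140/3.

H(0) = 140/3 ≈ 46.67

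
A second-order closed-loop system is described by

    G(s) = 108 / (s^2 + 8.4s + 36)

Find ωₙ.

ωₙ = 6 rad/s

Compare the denominator to the standard form s^2 + 2ζωₙs + ωₙ².
ωₙ² = 36, so ωₙ = 6 rad/s.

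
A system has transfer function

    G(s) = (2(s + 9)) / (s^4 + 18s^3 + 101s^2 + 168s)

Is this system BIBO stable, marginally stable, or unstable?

The denominator s^4 + 18s^3 + 101s^2 + 168s factors as s(s + 3)(s + 8)(s + 7), giving poles at s = 0, -3, -8, -7.
Since the simple pole(s) at s = 0 lie on the jω-axis with none in the right half-plane, the system is marginally stable.

marginally stable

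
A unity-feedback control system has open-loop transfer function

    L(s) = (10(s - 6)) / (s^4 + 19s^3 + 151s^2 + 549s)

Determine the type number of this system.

The denominator has 1 factor of s at the origin (free integrator), so this is a Type 1 system.

Type 1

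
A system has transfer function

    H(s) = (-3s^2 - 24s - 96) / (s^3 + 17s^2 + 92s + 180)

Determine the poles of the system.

The poles are the roots of the denominator s^3 + 17s^2 + 92s + 180 = 0.
Trying s = -9: the polynomial evaluates to 0, so (s + 9) is a factor.
Dividing out leaves s^2 + 8s + 20 = 0.
The quadratic formula then gives s = -4 ± 2j.

s = -4 + 2j, -4 - 2j, -9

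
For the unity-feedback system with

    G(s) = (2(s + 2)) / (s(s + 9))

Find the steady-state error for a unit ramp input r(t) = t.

G(s) has one pole at the origin.
This is a Type 1 system. Kv = lim_{s→0} s·G(s) = 4/9.
e_ss = 1/Kv = 1/(4/9) = 9/4 ≈ 2.250.

e_ss = 2.250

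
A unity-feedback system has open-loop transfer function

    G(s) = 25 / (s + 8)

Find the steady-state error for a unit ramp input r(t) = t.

G(s) has no poles at the origin.
This is a Type 0 system; Kv = lim_{s→0} s·G(s) = 0, so the steady-state error for a ramp input is infinite.

e_ss = ∞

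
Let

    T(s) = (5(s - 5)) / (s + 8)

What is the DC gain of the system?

At s = 0 each factor (s + a) contributes a and each (s^2 + bs + c) contributes c.
T(0) = 5·(-5) / ((8)) = -25/8 = -25/8.

T(0) = -25/8 ≈ -3.125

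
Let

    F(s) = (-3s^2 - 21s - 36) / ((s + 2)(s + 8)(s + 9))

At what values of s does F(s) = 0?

Set the numerator to zero: -3s^2 - 21s - 36 = 0, i.e. -3·(s^2 + 7s + 12) = 0.
Factoring: (s + 4)(s + 3) = 0.

s = -4, -3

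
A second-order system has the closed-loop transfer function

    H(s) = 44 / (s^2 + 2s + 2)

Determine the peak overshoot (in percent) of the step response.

Comparing s^2 + 2s + 2 to s^2 + 2ζωₙs + ωₙ²: ωₙ = √2 ≈ 1.414 rad/s and ζ = 2/(2·√2) ≈ 0.7071.
%OS = 100·exp(−πζ/√(1−ζ²)) = 100·exp(−π·0.7071/√(1−0.7071²)) ≈ 4.32%.

%OS ≈ 4.32%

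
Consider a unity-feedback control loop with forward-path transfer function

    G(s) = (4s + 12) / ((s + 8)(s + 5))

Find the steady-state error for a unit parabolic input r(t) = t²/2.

G(s) has no poles at the origin.
This is a Type 0 system; Ka = lim_{s→0} s^2·G(s) = 0, so the steady-state error for a parabola input is infinite.

e_ss = ∞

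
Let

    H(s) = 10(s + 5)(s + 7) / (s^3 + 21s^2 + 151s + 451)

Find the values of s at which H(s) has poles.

s = -5 + 4j, -5 - 4j, -11

The poles are the roots of the denominator s^3 + 21s^2 + 151s + 451 = 0.
Trying s = -11: the polynomial evaluates to 0, so (s + 11) is a factor.
Dividing out leaves s^2 + 10s + 41 = 0.
The quadratic formula then gives s = -5 ± 4j.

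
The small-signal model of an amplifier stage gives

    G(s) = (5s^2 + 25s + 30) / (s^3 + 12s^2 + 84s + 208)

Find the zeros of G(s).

s = -3, -2

Set the numerator to zero: 5s^2 + 25s + 30 = 0, i.e. 5·(s^2 + 5s + 6) = 0.
Factoring: (s + 3)(s + 2) = 0.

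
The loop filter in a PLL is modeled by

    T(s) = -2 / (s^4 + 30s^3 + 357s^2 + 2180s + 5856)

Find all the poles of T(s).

s = -5 ± 6j, -8, -12

The poles are the roots of the denominator s^4 + 30s^3 + 357s^2 + 2180s + 5856 = 0.
Trying s = -8: the polynomial evaluates to 0, so (s + 8) is a factor.
Dividing out leaves s^3 + 22s^2 + 181s + 732 = 0.
This factors further as (s^2 + 10s + 61)(s + 12) = 0.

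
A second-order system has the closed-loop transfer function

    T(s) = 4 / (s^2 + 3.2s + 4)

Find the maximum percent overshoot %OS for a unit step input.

%OS ≈ 1.52%

Comparing s^2 + 3.2s + 4 to s^2 + 2ζωₙs + ωₙ²: ωₙ = 2 rad/s and ζ = 3.2/(2·2) = 0.8.
%OS = 100·exp(−πζ/√(1−ζ²)) = 100·exp(−π·0.8/√(1−0.8²)) ≈ 1.52%.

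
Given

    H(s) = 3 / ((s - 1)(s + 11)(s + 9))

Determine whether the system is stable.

The poles can be read from the denominator factors: s = 1, -11, -9.
Since the pole(s) at s = 1 lie in the right half-plane, the system is unstable.

unstable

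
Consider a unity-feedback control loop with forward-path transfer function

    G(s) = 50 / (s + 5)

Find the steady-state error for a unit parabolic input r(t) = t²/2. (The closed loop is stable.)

e_ss = ∞

G(s) has no poles at the origin.
This is a Type 0 system; Ka = lim_{s→0} s^2·G(s) = 0, so the steady-state error for a parabola input is infinite.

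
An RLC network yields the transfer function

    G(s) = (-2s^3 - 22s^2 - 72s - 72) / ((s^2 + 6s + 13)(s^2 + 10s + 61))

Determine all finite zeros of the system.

Set the numerator to zero: -2s^3 - 22s^2 - 72s - 72 = 0, i.e. -2·(s^3 + 11s^2 + 36s + 36) = 0.
Factoring: (s + 6)(s + 2)(s + 3) = 0.

s = -6, -2, -3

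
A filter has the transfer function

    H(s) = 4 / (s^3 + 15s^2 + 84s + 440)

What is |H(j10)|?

|H(j10)| ≈ 0.003731

Substitute s = j10: numerator = 4, denominator = -1060 - j160.
|H(j10)| = |4| / |-1060 - j160| = 4 / 1072.0 ≈ 0.003731.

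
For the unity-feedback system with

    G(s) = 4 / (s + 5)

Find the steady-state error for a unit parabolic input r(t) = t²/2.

e_ss = ∞

G(s) has no poles at the origin.
This is a Type 0 system; Ka = lim_{s→0} s^2·G(s) = 0, so the steady-state error for a parabola input is infinite.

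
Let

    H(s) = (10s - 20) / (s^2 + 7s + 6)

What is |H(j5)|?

|H(j5)| ≈ 1.352

Substitute s = j5: numerator = -20 + j50, denominator = -19 + j35.
|H(j5)| = |-20 + j50| / |-19 + j35| = 53.852 / 39.825 ≈ 1.352.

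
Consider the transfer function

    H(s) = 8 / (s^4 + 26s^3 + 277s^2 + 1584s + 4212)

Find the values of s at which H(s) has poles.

The poles are the roots of the denominator s^4 + 26s^3 + 277s^2 + 1584s + 4212 = 0.
Trying s = -9: the polynomial evaluates to 0, so (s + 9) is a factor.
Dividing out leaves s^3 + 17s^2 + 124s + 468 = 0.
This factors further as (s^2 + 8s + 52)(s + 9) = 0.

s = -4 ± 6j, -9, -9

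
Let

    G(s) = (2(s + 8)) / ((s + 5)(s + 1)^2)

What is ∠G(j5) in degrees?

∠G(j5) ≈ -170.4°

At s = j5: numerator = 16 + j10, denominator = -170 - j70.
∠G = ∠num − ∠den = 32.005° − (-157.62°) = 189.6°, which wraps to -170.4°.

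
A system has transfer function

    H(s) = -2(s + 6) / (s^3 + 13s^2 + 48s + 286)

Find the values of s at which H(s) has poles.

The poles are the roots of the denominator s^3 + 13s^2 + 48s + 286 = 0.
Trying s = -11: the polynomial evaluates to 0, so (s + 11) is a factor.
Dividing out leaves s^2 + 2s + 26 = 0.
The quadratic formula then gives s = -1 ± 5j.

s = -1 ± 5j, -11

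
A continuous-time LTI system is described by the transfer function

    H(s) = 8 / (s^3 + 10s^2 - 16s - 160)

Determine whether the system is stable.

unstable

The denominator s^3 + 10s^2 - 16s - 160 factors as (s + 10)(s - 4)(s + 4), giving poles at s = -10, 4, -4.
Since the pole(s) at s = 4 lie in the right half-plane, the system is unstable.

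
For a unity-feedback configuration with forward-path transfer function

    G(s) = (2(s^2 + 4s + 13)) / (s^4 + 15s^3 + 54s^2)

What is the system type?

Type 2

The denominator has 2 factors of s at the origin (free integrators), so this is a Type 2 system.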